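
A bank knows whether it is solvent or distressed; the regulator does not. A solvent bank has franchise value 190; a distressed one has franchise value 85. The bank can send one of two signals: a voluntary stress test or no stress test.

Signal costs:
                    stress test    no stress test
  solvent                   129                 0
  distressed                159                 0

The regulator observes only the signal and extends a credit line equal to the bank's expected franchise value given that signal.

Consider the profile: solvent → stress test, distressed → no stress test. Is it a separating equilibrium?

No

Under separation the regulator infers type exactly: stress test → solvent (pays 190), no stress test → distressed (pays 85).
Solvent: stress test gives 190 − 129 = 61; no stress test gives 85 − 0 = 85. Would deviate. ✗
Distressed: no stress test gives 85 − 0 = 85; stress test gives 190 − 159 = 31. No deviation. ✓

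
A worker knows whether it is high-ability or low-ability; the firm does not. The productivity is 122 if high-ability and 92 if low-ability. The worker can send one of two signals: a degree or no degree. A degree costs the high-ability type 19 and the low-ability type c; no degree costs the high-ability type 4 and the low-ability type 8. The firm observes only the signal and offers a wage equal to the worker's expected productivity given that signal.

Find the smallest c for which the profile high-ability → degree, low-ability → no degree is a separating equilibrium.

38

Under separation: degree → high-ability (pays 122); no degree → low-ability (pays 92).
High-ability: 122 − 19 = 103 ≥ 92 − 4 = 88. Holds regardless of c. ✓
Low-ability: 92 − 8 ≥ 122 − c, so c ≥ 122 − 84 = 38.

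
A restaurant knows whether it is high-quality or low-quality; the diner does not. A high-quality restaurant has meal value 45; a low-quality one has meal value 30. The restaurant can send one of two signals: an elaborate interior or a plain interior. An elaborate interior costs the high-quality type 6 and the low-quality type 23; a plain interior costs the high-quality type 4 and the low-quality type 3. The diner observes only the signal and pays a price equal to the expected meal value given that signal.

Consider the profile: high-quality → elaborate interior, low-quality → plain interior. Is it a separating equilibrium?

Yes

If types separate, elaborate interior earns payment 45 and plain interior earns 30.
High-quality: elaborate interior gives 45 − 6 = 39; plain interior gives 30 − 4 = 26. No deviation. ✓
Low-quality: plain interior gives 30 − 3 = 27; elaborate interior gives 45 − 23 = 22. No deviation. ✓
Neither type gains from mimicking the other.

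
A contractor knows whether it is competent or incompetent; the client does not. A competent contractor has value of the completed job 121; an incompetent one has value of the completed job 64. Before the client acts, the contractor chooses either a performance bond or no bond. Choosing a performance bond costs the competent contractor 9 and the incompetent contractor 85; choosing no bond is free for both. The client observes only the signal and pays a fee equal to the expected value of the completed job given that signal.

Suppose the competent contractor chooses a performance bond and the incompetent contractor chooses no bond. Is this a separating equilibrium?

If types separate, bond earns payment 121 and no bond earns 64.
Competent: bond gives 121 − 9 = 112; no bond gives 64 − 0 = 64. No deviation. ✓
Incompetent: no bond gives 64 − 0 = 64; bond gives 121 − 85 = 36. No deviation. ✓
Neither type gains from mimicking the other.

Yes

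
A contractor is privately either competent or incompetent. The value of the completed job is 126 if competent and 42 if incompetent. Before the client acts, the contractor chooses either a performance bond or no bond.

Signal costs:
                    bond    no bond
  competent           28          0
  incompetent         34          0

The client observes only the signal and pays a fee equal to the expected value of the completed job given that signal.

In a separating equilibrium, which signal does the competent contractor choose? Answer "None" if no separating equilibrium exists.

Try competent → bond, incompetent → no bond:
  If types separate, bond earns payment 126 and no bond earns 42.
  Competent: bond gives 126 − 28 = 98; no bond gives 42 − 0 = 42. No deviation. ✓
  Incompetent: no bond gives 42 − 0 = 42; bond gives 126 − 34 = 92. Would deviate. ✗
Try competent → no bond, incompetent → bond:
  If types separate, no bond earns payment 126 and bond earns 42.
  Competent: no bond gives 126 − 0 = 126; bond gives 42 − 28 = 14. No deviation. ✓
  Incompetent: bond gives 42 − 34 = 8; no bond gives 126 − 0 = 126. Would deviate. ✗
Neither assignment is incentive-compatible.

None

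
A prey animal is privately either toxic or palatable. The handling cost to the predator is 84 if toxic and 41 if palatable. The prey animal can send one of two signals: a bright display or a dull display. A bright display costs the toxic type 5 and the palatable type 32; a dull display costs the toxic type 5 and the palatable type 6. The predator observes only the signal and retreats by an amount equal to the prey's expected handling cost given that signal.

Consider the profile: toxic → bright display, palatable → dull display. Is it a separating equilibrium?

No

If types separate, bright display earns payment 84 and dull display earns 41.
Toxic: bright display gives 84 − 5 = 79; dull display gives 41 − 5 = 36. No deviation. ✓
Palatable: dull display gives 41 − 6 = 35; bright display gives 84 − 32 = 52. Would deviate. ✗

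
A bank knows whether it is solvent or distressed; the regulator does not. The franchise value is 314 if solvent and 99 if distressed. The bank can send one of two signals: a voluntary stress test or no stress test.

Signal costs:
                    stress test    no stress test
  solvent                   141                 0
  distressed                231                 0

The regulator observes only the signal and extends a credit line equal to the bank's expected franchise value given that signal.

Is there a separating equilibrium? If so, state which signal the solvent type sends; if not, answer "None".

stress test

Try solvent → stress test, distressed → no stress test:
  If types separate, stress test earns payment 314 and no stress test earns 99.
  Solvent: stress test gives 314 − 141 = 173; no stress test gives 99 − 0 = 99. No deviation. ✓
  Distressed: no stress test gives 99 − 0 = 99; stress test gives 314 − 231 = 83. No deviation. ✓
Both hold — the solvent type sends stress test.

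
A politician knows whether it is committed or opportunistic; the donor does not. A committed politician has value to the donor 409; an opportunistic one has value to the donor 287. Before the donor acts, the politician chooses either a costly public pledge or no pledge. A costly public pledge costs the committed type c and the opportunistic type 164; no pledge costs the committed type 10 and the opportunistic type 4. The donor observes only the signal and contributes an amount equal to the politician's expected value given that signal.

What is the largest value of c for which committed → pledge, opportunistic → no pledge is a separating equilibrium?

132

Under separation: pledge → committed (pays 409); no pledge → opportunistic (pays 287).
Opportunistic: 287 − 4 = 283 ≥ 409 − 164 = 245. Holds regardless of c. ✓
Committed: 409 − c ≥ 287 − 10, so c ≤ 409 − 277 = 132.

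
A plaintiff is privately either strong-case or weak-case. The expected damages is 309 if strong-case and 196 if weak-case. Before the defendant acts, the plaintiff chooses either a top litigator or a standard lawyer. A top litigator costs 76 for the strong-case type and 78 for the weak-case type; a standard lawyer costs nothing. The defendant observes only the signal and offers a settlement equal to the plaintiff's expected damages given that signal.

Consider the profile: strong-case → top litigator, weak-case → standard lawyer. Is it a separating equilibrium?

No

Under separation the defendant infers type exactly: top litigator → strong-case (pays 309), standard lawyer → weak-case (pays 196).
Strong-case: top litigator gives 309 − 76 = 233; standard lawyer gives 196 − 0 = 196. No deviation. ✓
Weak-case: standard lawyer gives 196 − 0 = 196; top litigator gives 309 − 78 = 231. Would deviate. ✗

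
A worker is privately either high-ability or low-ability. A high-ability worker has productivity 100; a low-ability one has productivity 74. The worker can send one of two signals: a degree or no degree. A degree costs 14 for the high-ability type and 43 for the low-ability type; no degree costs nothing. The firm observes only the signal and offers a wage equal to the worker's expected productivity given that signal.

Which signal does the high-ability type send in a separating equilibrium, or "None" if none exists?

degree

Try high-ability → degree, low-ability → no degree:
  Under separation the firm infers type exactly: degree → high-ability (pays 100), no degree → low-ability (pays 74).
  High-ability: degree gives 100 − 14 = 86; no degree gives 74 − 0 = 74. No deviation. ✓
  Low-ability: no degree gives 74 − 0 = 74; degree gives 100 − 43 = 57. No deviation. ✓
Both hold — the high-ability type sends degree.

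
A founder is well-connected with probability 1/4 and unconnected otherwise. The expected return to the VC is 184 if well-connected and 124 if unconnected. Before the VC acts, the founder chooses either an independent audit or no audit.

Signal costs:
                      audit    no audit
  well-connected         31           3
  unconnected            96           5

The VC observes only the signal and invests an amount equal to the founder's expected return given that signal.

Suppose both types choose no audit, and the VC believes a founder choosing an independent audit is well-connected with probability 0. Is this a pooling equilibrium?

Yes

At the pooled signal (no audit) the VC holds the prior 1/4 and pays 1/4·184 + 3/4·124 = 139. Off-path (audit) belief 0 gives 0·184 + 1·124 = 124.
Well-connected: no audit gives 139 − 3 = 136; audit gives 124 − 31 = 93. Stays. ✓
Unconnected: no audit gives 139 − 5 = 134; audit gives 124 − 96 = 28. Stays. ✓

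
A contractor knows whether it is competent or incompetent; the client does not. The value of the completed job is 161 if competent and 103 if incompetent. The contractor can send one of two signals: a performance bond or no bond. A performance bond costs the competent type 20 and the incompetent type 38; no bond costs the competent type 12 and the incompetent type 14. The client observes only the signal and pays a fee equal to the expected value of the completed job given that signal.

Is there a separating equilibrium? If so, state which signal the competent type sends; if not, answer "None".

Try competent → bond, incompetent → no bond:
  If types separate, bond earns payment 161 and no bond earns 103.
  Competent: bond gives 161 − 20 = 141; no bond gives 103 − 12 = 91. No deviation. ✓
  Incompetent: no bond gives 103 − 14 = 89; bond gives 161 − 38 = 123. Would deviate. ✗
Try competent → no bond, incompetent → bond:
  If types separate, no bond earns payment 161 and bond earns 103.
  Competent: no bond gives 161 − 12 = 149; bond gives 103 − 20 = 83. No deviation. ✓
  Incompetent: bond gives 103 − 38 = 65; no bond gives 161 − 14 = 147. Would deviate. ✗
Neither assignment is incentive-compatible.

None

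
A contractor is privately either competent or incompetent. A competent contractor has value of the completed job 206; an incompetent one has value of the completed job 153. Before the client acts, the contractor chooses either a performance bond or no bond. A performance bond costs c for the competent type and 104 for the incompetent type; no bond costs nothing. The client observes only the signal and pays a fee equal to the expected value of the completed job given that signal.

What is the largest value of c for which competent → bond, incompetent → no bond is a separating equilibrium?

53

Under separation: bond → competent (pays 206); no bond → incompetent (pays 153).
Incompetent: 153 − 0 = 153 ≥ 206 − 104 = 102. Holds regardless of c. ✓
Competent: 206 − c ≥ 153 − 0, so c ≤ 206 − 153 = 53.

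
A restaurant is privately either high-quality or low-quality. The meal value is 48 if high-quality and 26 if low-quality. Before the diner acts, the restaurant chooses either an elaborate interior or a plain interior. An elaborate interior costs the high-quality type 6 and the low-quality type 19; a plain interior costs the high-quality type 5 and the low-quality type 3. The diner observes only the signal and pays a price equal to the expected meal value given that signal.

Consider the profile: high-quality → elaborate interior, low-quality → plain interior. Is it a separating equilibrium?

If types separate, elaborate interior earns payment 48 and plain interior earns 26.
High-quality: elaborate interior gives 48 − 6 = 42; plain interior gives 26 − 5 = 21. No deviation. ✓
Low-quality: plain interior gives 26 − 3 = 23; elaborate interior gives 48 − 19 = 29. Would deviate. ✗

No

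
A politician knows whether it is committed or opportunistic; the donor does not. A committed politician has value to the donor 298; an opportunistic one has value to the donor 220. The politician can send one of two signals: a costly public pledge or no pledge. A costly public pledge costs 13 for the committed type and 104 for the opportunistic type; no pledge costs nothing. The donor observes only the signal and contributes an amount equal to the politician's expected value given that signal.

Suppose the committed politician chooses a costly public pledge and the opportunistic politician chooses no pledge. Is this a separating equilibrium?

If types separate, pledge earns payment 298 and no pledge earns 220.
Committed: pledge gives 298 − 13 = 285; no pledge gives 220 − 0 = 220. No deviation. ✓
Opportunistic: no pledge gives 220 − 0 = 220; pledge gives 298 − 104 = 194. No deviation. ✓
Neither type gains from mimicking the other.

Yes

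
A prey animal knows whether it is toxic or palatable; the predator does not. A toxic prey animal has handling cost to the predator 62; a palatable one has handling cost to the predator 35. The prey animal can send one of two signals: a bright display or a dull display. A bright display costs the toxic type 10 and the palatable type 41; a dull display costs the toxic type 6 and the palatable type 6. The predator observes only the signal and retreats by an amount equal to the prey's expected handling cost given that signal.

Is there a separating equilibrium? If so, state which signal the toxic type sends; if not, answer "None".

Try toxic → bright display, palatable → dull display:
  Under separation the predator infers type exactly: bright display → toxic (pays 62), dull display → palatable (pays 35).
  Toxic: bright display gives 62 − 10 = 52; dull display gives 35 − 6 = 29. No deviation. ✓
  Palatable: dull display gives 35 − 6 = 29; bright display gives 62 − 41 = 21. No deviation. ✓
Both hold — the toxic type sends bright display.

bright display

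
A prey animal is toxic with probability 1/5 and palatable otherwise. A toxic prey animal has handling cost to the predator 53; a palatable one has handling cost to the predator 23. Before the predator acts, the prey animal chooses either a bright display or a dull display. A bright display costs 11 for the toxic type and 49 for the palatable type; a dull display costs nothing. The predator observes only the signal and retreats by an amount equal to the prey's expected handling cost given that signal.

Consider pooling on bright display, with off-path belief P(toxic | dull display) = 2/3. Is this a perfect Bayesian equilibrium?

No

At the pooled signal (bright display) the predator holds the prior 1/5 and pays 1/5·53 + 4/5·23 = 29. Off-path (dull display) belief 2/3 gives 2/3·53 + 1/3·23 = 43.
Toxic: bright display gives 29 − 11 = 18; dull display gives 43 − 0 = 43. Deviates. ✗
Palatable: bright display gives 29 − 49 = -20; dull display gives 43 − 0 = 43. Deviates. ✗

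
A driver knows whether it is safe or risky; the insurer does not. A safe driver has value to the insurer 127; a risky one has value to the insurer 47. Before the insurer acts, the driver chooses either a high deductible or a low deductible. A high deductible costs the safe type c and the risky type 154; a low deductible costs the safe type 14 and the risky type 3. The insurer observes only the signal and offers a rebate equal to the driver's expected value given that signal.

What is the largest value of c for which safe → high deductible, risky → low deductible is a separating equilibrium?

94

Under separation: high deductible → safe (pays 127); low deductible → risky (pays 47).
Risky: 47 − 3 = 44 ≥ 127 − 154 = -27. Holds regardless of c. ✓
Safe: 127 − c ≥ 47 − 14, so c ≤ 127 − 33 = 94.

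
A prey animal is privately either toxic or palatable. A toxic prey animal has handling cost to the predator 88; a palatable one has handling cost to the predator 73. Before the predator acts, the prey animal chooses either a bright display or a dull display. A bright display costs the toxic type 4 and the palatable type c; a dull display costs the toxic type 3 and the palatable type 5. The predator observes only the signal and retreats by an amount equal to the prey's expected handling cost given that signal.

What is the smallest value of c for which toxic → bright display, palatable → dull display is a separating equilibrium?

Under separation: bright display → toxic (pays 88); dull display → palatable (pays 73).
Toxic: 88 − 4 = 84 ≥ 73 − 3 = 70. Holds regardless of c. ✓
Palatable: 73 − 5 ≥ 88 − c, so c ≥ 88 − 68 = 20.

20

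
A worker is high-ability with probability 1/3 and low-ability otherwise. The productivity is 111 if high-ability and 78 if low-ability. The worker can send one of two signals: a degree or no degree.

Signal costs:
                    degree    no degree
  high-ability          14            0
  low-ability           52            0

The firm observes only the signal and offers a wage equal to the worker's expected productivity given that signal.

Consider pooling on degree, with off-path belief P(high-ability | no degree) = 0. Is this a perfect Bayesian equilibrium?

No

On the equilibrium path (degree) the firm holds the prior 1/3 and pays 1/3·111 + 2/3·78 = 89. Off-path (no degree) belief 0 gives 0·111 + 1·78 = 78.
High-ability: degree gives 89 − 14 = 75; no degree gives 78 − 0 = 78. Deviates. ✗
Low-ability: degree gives 89 − 52 = 37; no degree gives 78 − 0 = 78. Deviates. ✗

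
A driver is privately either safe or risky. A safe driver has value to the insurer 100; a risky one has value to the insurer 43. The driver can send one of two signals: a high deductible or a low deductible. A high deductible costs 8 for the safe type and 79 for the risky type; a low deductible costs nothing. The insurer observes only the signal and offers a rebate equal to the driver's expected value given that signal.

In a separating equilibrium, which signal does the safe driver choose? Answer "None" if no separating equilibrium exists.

Try safe → high deductible, risky → low deductible:
  Under separation the insurer infers type exactly: high deductible → safe (pays 100), low deductible → risky (pays 43).
  Safe: high deductible gives 100 − 8 = 92; low deductible gives 43 − 0 = 43. No deviation. ✓
  Risky: low deductible gives 43 − 0 = 43; high deductible gives 100 − 79 = 21. No deviation. ✓
Both hold — the safe type sends high deductible.

high deductible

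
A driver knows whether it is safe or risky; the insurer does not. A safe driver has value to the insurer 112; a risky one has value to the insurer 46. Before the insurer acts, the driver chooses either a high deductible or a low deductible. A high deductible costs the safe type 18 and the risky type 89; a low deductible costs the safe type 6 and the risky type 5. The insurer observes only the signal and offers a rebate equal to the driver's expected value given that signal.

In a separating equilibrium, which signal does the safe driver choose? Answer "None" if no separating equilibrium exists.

Try safe → high deductible, risky → low deductible:
  Under separation the insurer infers type exactly: high deductible → safe (pays 112), low deductible → risky (pays 46).
  Safe: high deductible gives 112 − 18 = 94; low deductible gives 46 − 6 = 40. No deviation. ✓
  Risky: low deductible gives 46 − 5 = 41; high deductible gives 112 − 89 = 23. No deviation. ✓
Both hold — the safe type sends high deductible.

high deductible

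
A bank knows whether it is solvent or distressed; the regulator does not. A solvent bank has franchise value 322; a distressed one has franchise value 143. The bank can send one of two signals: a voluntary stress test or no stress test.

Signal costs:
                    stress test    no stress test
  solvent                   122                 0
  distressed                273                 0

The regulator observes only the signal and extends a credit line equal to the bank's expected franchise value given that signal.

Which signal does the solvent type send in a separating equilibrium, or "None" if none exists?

Try solvent → stress test, distressed → no stress test:
  If types separate, stress test earns payment 322 and no stress test earns 143.
  Solvent: stress test gives 322 − 122 = 200; no stress test gives 143 − 0 = 143. No deviation. ✓
  Distressed: no stress test gives 143 − 0 = 143; stress test gives 322 − 273 = 49. No deviation. ✓
Both hold — the solvent type sends stress test.

stress test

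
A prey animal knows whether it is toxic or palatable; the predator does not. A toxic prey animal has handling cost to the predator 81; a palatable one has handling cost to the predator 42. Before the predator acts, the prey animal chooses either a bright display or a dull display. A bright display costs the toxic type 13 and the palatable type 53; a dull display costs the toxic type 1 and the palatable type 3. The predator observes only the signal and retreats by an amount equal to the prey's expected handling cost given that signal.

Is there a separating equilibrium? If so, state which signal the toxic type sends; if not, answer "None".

bright display

Try toxic → bright display, palatable → dull display:
  If types separate, bright display earns payment 81 and dull display earns 42.
  Toxic: bright display gives 81 − 13 = 68; dull display gives 42 − 1 = 41. No deviation. ✓
  Palatable: dull display gives 42 − 3 = 39; bright display gives 81 − 53 = 28. No deviation. ✓
Both hold — the toxic type sends bright display.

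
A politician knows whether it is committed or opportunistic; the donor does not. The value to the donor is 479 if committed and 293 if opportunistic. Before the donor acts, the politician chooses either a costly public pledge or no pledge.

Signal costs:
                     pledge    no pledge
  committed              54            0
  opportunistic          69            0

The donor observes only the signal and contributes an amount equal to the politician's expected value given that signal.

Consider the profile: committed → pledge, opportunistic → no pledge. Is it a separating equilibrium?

No

Under separation the donor infers type exactly: pledge → committed (pays 479), no pledge → opportunistic (pays 293).
Committed: pledge gives 479 − 54 = 425; no pledge gives 293 − 0 = 293. No deviation. ✓
Opportunistic: no pledge gives 293 − 0 = 293; pledge gives 479 − 69 = 410. Would deviate. ✗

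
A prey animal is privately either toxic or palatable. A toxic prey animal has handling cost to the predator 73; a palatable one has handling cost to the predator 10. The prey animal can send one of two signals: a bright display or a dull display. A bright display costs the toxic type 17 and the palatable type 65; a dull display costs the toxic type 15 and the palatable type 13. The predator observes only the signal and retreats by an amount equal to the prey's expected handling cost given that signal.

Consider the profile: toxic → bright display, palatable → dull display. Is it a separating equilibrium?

No

If types separate, bright display earns payment 73 and dull display earns 10.
Toxic: bright display gives 73 − 17 = 56; dull display gives 10 − 15 = -5. No deviation. ✓
Palatable: dull display gives 10 − 13 = -3; bright display gives 73 − 65 = 8. Would deviate. ✗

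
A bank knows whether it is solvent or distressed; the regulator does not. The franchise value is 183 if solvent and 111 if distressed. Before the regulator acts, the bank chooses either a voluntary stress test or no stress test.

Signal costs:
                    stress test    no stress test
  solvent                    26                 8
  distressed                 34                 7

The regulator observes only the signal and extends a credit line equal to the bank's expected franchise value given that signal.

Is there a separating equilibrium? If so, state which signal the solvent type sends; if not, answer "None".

None

Try solvent → stress test, distressed → no stress test:
  If types separate, stress test earns payment 183 and no stress test earns 111.
  Solvent: stress test gives 183 − 26 = 157; no stress test gives 111 − 8 = 103. No deviation. ✓
  Distressed: no stress test gives 111 − 7 = 104; stress test gives 183 − 34 = 149. Would deviate. ✗
Try solvent → no stress test, distressed → stress test:
  If types separate, no stress test earns payment 183 and stress test earns 111.
  Solvent: no stress test gives 183 − 8 = 175; stress test gives 111 − 26 = 85. No deviation. ✓
  Distressed: stress test gives 111 − 34 = 77; no stress test gives 183 − 7 = 176. Would deviate. ✗
Neither assignment is incentive-compatible.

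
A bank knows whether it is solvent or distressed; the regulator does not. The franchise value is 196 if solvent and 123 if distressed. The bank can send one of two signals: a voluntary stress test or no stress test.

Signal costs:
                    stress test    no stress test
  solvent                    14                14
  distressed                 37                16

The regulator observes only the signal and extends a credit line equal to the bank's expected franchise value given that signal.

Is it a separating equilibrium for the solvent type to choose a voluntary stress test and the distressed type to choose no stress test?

No

If types separate, stress test earns payment 196 and no stress test earns 123.
Solvent: stress test gives 196 − 14 = 182; no stress test gives 123 − 14 = 109. No deviation. ✓
Distressed: no stress test gives 123 − 16 = 107; stress test gives 196 − 37 = 159. Would deviate. ✗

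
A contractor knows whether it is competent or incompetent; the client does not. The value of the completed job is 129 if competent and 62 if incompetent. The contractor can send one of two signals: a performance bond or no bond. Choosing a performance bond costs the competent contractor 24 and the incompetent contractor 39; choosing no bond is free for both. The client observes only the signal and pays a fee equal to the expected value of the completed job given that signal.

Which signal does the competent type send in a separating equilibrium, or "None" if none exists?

None

Try competent → bond, incompetent → no bond:
  Under separation the client infers type exactly: bond → competent (pays 129), no bond → incompetent (pays 62).
  Competent: bond gives 129 − 24 = 105; no bond gives 62 − 0 = 62. No deviation. ✓
  Incompetent: no bond gives 62 − 0 = 62; bond gives 129 − 39 = 90. Would deviate. ✗
Try competent → no bond, incompetent → bond:
  Under separation the client infers type exactly: no bond → competent (pays 129), bond → incompetent (pays 62).
  Competent: no bond gives 129 − 0 = 129; bond gives 62 − 24 = 38. No deviation. ✓
  Incompetent: bond gives 62 − 39 = 23; no bond gives 129 − 0 = 129. Would deviate. ✗
Neither assignment is incentive-compatible.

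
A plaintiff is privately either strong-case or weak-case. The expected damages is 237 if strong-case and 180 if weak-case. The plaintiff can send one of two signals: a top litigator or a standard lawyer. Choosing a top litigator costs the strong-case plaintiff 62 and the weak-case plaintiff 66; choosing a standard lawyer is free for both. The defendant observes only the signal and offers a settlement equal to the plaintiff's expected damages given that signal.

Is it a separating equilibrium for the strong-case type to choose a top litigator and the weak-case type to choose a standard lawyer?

No

If types separate, top litigator earns payment 237 and standard lawyer earns 180.
Strong-case: top litigator gives 237 − 62 = 175; standard lawyer gives 180 − 0 = 180. Would deviate. ✗
Weak-case: standard lawyer gives 180 − 0 = 180; top litigator gives 237 − 66 = 171. No deviation. ✓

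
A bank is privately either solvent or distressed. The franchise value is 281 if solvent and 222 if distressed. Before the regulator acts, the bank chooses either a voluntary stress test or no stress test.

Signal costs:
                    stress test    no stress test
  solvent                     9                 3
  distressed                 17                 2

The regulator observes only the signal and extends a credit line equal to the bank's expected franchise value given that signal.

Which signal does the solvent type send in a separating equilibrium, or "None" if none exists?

Try solvent → stress test, distressed → no stress test:
  If types separate, stress test earns payment 281 and no stress test earns 222.
  Solvent: stress test gives 281 − 9 = 272; no stress test gives 222 − 3 = 219. No deviation. ✓
  Distressed: no stress test gives 222 − 2 = 220; stress test gives 281 − 17 = 264. Would deviate. ✗
Try solvent → no stress test, distressed → stress test:
  If types separate, no stress test earns payment 281 and stress test earns 222.
  Solvent: no stress test gives 281 − 3 = 278; stress test gives 222 − 9 = 213. No deviation. ✓
  Distressed: stress test gives 222 − 17 = 205; no stress test gives 281 − 2 = 279. Would deviate. ✗
Neither assignment is incentive-compatible.

None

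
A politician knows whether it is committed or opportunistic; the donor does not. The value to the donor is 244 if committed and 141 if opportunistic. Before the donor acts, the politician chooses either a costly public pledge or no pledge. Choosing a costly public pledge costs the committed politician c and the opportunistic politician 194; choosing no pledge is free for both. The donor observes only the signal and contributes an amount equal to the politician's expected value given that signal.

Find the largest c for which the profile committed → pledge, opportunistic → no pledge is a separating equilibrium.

Under separation: pledge → committed (pays 244); no pledge → opportunistic (pays 141).
Opportunistic: 141 − 0 = 141 ≥ 244 − 194 = 50. Holds regardless of c. ✓
Committed: 244 − c ≥ 141 − 0, so c ≤ 244 − 141 = 103.

103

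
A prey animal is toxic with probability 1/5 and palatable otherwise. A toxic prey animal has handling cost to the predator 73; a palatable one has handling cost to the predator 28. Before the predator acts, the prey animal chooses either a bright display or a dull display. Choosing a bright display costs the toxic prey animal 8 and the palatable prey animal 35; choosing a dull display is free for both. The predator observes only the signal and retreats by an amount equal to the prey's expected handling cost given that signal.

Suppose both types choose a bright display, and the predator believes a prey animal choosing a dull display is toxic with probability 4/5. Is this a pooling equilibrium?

No

On the equilibrium path (bright display) the predator holds the prior 1/5 and pays 1/5·73 + 4/5·28 = 37. Off-path (dull display) belief 4/5 gives 4/5·73 + 1/5·28 = 64.
Toxic: bright display gives 37 − 8 = 29; dull display gives 64 − 0 = 64. Deviates. ✗
Palatable: bright display gives 37 − 35 = 2; dull display gives 64 − 0 = 64. Deviates. ✗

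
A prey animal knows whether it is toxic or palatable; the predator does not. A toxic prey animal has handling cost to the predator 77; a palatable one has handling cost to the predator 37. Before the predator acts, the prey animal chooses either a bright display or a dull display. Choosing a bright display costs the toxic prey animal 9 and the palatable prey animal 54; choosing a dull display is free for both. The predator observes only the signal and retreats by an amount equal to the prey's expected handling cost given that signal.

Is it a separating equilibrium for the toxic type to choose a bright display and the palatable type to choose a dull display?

Yes

If types separate, bright display earns payment 77 and dull display earns 37.
Toxic: bright display gives 77 − 9 = 68; dull display gives 37 − 0 = 37. No deviation. ✓
Palatable: dull display gives 37 − 0 = 37; bright display gives 77 − 54 = 23. No deviation. ✓
Both incentive constraints hold.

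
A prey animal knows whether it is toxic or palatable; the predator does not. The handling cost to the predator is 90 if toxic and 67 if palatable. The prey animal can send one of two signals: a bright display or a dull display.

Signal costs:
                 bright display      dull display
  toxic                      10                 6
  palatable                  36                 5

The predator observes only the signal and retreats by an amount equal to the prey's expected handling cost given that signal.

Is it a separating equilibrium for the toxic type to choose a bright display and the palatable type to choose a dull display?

Yes

Under separation the predator infers type exactly: bright display → toxic (pays 90), dull display → palatable (pays 67).
Toxic: bright display gives 90 − 10 = 80; dull display gives 67 − 6 = 61. No deviation. ✓
Palatable: dull display gives 67 − 5 = 62; bright display gives 90 − 36 = 54. No deviation. ✓
Both incentive constraints hold.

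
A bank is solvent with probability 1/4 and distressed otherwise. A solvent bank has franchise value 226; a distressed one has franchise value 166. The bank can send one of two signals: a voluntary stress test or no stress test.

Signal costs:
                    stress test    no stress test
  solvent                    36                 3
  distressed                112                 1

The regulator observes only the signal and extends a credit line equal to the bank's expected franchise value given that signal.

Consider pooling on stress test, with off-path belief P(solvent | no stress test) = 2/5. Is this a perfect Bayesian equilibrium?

No

At the pooled signal (stress test) the regulator holds the prior 1/4 and pays 1/4·226 + 3/4·166 = 181. Off-path (no stress test) belief 2/5 gives 2/5·226 + 3/5·166 = 190.
Solvent: stress test gives 181 − 36 = 145; no stress test gives 190 − 3 = 187. Deviates. ✗
Distressed: stress test gives 181 − 112 = 69; no stress test gives 190 − 1 = 189. Deviates. ✗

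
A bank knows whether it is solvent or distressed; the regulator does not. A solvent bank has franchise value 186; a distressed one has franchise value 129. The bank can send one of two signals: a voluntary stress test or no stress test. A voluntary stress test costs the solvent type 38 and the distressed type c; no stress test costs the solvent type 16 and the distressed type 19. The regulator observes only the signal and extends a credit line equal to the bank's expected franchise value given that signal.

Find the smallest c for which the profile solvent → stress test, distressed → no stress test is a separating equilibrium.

76

Under separation: stress test → solvent (pays 186); no stress test → distressed (pays 129).
Solvent: 186 − 38 = 148 ≥ 129 − 16 = 113. Holds regardless of c. ✓
Distressed: 129 − 19 ≥ 186 − c, so c ≥ 186 − 110 = 76.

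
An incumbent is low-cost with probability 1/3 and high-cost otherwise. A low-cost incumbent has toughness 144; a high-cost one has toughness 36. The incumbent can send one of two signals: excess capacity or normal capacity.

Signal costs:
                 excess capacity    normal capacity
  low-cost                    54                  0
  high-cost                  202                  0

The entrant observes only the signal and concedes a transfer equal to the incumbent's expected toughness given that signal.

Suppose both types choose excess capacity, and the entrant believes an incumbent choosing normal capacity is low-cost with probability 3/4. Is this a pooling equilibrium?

No

At the pooled signal (excess capacity) the entrant holds the prior 1/3 and pays 1/3·144 + 2/3·36 = 72. Off-path (normal capacity) belief 3/4 gives 3/4·144 + 1/4·36 = 117.
Low-cost: excess capacity gives 72 − 54 = 18; normal capacity gives 117 − 0 = 117. Deviates. ✗
High-cost: excess capacity gives 72 − 202 = -130; normal capacity gives 117 − 0 = 117. Deviates. ✗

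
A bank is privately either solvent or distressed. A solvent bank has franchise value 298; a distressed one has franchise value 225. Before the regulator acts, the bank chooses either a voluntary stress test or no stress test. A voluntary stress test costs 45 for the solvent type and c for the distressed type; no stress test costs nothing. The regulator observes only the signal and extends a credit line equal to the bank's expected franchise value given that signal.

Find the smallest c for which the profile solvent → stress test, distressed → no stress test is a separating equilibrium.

73

Under separation: stress test → solvent (pays 298); no stress test → distressed (pays 225).
Solvent: 298 − 45 = 253 ≥ 225 − 0 = 225. Holds regardless of c. ✓
Distressed: 225 − 0 ≥ 298 − c, so c ≥ 298 − 225 = 73.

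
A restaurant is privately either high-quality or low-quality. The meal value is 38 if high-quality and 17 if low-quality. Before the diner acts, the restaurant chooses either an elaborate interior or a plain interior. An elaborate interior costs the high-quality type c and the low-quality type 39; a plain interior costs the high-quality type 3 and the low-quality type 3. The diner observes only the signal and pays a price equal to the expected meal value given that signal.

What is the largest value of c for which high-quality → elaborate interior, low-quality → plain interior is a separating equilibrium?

Under separation: elaborate interior → high-quality (pays 38); plain interior → low-quality (pays 17).
Low-quality: 17 − 3 = 14 ≥ 38 − 39 = -1. Holds regardless of c. ✓
High-quality: 38 − c ≥ 17 − 3, so c ≤ 38 − 14 = 24.

24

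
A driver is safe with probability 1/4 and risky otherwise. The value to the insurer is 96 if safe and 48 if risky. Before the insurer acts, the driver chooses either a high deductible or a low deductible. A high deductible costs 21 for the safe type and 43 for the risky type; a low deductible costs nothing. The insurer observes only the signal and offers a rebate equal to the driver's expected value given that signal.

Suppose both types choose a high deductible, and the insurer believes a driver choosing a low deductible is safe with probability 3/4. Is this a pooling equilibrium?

At the pooled signal (high deductible) the insurer holds the prior 1/4 and pays 1/4·96 + 3/4·48 = 60. Off-path (low deductible) belief 3/4 gives 3/4·96 + 1/4·48 = 84.
Safe: high deductible gives 60 − 21 = 39; low deductible gives 84 − 0 = 84. Deviates. ✗
Risky: high deductible gives 60 − 43 = 17; low deductible gives 84 − 0 = 84. Deviates. ✗

No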